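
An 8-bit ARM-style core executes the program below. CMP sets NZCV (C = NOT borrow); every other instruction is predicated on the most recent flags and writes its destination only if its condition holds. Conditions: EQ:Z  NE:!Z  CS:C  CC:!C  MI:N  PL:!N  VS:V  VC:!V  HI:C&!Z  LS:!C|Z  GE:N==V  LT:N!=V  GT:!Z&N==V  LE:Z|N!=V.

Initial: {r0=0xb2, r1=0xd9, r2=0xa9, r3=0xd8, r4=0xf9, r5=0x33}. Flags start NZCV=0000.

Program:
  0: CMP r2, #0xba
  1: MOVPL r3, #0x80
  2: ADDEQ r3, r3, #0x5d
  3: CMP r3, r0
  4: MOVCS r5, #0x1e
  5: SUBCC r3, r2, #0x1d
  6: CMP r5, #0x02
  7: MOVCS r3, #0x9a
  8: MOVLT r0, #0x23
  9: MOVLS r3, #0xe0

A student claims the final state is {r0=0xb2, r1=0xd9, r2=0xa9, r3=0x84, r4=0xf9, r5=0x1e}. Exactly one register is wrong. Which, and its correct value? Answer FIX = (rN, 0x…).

0: ✓ CMP  NZCV=1000
1: · MOVPL
2: · ADDEQ
3: ✓ CMP  NZCV=0010
4: ✓ MOVCS  r5←0x1e
5: · SUBCC
6: ✓ CMP  NZCV=0010
7: ✓ MOVCS  r3←0x9a
8: · MOVLT
9: · MOVLS

FIX = (r3, 0x9a)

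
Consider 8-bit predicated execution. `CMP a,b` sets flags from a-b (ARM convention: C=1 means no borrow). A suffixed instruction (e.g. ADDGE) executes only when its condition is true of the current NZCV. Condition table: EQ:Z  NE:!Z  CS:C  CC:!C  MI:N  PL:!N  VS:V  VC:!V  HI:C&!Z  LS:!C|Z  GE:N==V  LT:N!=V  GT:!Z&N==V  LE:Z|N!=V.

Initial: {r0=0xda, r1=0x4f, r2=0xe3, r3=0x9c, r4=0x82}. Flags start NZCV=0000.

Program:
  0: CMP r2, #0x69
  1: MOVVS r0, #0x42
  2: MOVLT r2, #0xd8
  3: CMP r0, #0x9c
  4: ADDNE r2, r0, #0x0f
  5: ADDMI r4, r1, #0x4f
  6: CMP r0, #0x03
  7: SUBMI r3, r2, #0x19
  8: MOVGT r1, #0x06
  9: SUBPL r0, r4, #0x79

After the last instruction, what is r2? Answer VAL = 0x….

0: ✓ CMP  NZCV=0011
1: ✓ MOVVS  r0←0x42
2: ✓ MOVLT  r2←0xd8
3: ✓ CMP  NZCV=1001
4: ✓ ADDNE  r2←0x51
5: ✓ ADDMI  r4←0x9e
6: ✓ CMP  NZCV=0010
7: · SUBMI
8: ✓ MOVGT  r1←0x06
9: ✓ SUBPL  r0←0x25

VAL = 0x51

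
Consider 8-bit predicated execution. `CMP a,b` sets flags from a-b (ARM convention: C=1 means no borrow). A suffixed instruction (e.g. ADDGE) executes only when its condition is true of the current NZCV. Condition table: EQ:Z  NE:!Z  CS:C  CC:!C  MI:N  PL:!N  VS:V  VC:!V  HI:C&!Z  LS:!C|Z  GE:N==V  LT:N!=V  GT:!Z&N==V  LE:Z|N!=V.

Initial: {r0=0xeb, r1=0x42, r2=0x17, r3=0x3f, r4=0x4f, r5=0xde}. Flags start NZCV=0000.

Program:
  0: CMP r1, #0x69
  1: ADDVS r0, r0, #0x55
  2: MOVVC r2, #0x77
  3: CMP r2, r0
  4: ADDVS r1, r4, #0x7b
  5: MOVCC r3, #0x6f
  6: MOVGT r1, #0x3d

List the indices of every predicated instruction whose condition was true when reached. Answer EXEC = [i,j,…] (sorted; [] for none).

[0] flags=1000 → (cmp)
[1] flags=1000 VS?F → skip
[2] flags=1000 VC?T → r2=0x77
[3] flags=1001 → (cmp)
[4] flags=1001 VS?T → r1=0xca
[5] flags=1001 CC?T → r3=0x6f
[6] flags=1001 GT?T → r1=0x3d

EXEC = [2,4,5,6]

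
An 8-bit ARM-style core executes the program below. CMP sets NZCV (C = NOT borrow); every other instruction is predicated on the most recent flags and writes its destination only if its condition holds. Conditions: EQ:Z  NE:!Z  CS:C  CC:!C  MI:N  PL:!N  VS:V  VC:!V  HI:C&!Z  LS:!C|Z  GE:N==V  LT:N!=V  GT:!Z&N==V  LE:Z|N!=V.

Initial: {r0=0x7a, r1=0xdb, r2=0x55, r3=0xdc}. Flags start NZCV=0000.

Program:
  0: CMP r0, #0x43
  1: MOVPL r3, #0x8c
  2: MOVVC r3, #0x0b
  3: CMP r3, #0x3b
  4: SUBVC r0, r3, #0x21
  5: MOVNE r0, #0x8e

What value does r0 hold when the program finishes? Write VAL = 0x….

0: ✓ CMP  NZCV=0010
1: ✓ MOVPL  r3←0x8c
2: ✓ MOVVC  r3←0x0b
3: ✓ CMP  NZCV=1000
4: ✓ SUBVC  r0←0xea
5: ✓ MOVNE  r0←0x8e

VAL = 0x8e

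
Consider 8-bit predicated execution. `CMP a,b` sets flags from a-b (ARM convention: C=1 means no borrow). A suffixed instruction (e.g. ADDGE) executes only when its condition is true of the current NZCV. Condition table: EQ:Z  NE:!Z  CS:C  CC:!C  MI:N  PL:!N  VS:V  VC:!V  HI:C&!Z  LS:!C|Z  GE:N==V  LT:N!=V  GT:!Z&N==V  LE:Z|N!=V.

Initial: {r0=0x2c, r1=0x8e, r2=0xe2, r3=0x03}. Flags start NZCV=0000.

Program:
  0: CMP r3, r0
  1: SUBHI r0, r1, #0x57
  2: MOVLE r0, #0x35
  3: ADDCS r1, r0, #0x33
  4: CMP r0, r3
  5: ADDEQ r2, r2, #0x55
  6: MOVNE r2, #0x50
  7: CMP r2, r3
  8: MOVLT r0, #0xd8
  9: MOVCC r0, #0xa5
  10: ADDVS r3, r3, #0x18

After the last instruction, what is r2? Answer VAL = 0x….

VAL = 0x50

[0] flags=1000 → (cmp)
[1] flags=1000 HI?F → skip
[2] flags=1000 LE?T → r0=0x35
[3] flags=1000 CS?F → skip
[4] flags=0010 → (cmp)
[5] flags=0010 EQ?F → skip
[6] flags=0010 NE?T → r2=0x50
[7] flags=0010 → (cmp)
[8] flags=0010 LT?F → skip
[9] flags=0010 CC?F → skip
[10] flags=0010 VS?F → skip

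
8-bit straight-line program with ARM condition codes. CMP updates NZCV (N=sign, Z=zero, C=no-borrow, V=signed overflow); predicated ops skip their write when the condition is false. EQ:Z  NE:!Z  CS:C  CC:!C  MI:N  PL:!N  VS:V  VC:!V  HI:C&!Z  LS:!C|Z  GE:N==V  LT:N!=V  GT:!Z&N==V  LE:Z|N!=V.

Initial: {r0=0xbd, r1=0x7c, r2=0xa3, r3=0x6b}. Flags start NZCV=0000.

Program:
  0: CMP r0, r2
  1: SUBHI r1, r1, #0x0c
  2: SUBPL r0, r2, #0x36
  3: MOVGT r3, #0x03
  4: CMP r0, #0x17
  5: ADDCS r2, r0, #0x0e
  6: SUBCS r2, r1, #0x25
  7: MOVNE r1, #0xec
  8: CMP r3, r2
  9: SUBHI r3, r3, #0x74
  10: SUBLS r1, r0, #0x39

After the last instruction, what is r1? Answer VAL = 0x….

[0] flags=0010 → (cmp)
[1] flags=0010 HI?T → r1=0x70
[2] flags=0010 PL?T → r0=0x6d
[3] flags=0010 GT?T → r3=0x03
[4] flags=0010 → (cmp)
[5] flags=0010 CS?T → r2=0x7b
[6] flags=0010 CS?T → r2=0x4b
[7] flags=0010 NE?T → r1=0xec
[8] flags=1000 → (cmp)
[9] flags=1000 HI?F → skip
[10] flags=1000 LS?T → r1=0x34

VAL = 0x34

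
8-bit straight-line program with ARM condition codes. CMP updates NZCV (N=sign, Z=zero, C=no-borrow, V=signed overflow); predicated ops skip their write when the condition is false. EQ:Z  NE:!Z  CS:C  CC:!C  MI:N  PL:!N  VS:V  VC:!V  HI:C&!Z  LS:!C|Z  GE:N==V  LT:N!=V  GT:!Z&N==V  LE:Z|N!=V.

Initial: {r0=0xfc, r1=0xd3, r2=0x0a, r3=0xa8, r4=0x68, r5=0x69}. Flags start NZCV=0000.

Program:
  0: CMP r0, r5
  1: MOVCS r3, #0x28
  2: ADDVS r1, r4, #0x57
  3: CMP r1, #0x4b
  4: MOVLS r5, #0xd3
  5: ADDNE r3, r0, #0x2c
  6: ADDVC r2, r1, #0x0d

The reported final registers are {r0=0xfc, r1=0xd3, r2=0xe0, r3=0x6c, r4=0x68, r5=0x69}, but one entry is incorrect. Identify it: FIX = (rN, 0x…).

FIX = (r3, 0x28)

[0] flags=1010 → (cmp)
[1] flags=1010 CS?T → r3=0x28
[2] flags=1010 VS?F → skip
[3] flags=1010 → (cmp)
[4] flags=1010 LS?F → skip
[5] flags=1010 NE?T → r3=0x28
[6] flags=1010 VC?T → r2=0xe0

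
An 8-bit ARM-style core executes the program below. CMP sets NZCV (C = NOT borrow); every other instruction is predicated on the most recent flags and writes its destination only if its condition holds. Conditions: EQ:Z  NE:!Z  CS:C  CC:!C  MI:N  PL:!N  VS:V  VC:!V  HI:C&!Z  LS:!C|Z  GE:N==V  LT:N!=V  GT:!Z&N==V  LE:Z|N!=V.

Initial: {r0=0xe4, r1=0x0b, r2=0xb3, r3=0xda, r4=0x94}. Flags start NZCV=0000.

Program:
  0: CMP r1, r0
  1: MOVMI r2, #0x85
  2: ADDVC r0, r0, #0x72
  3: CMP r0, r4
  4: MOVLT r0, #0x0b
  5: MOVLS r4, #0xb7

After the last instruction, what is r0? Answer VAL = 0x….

VAL = 0x56

[0] flags=0000 → (cmp)
[1] flags=0000 MI?F → skip
[2] flags=0000 VC?T → r0=0x56
[3] flags=1001 → (cmp)
[4] flags=1001 LT?F → skip
[5] flags=1001 LS?T → r4=0xb7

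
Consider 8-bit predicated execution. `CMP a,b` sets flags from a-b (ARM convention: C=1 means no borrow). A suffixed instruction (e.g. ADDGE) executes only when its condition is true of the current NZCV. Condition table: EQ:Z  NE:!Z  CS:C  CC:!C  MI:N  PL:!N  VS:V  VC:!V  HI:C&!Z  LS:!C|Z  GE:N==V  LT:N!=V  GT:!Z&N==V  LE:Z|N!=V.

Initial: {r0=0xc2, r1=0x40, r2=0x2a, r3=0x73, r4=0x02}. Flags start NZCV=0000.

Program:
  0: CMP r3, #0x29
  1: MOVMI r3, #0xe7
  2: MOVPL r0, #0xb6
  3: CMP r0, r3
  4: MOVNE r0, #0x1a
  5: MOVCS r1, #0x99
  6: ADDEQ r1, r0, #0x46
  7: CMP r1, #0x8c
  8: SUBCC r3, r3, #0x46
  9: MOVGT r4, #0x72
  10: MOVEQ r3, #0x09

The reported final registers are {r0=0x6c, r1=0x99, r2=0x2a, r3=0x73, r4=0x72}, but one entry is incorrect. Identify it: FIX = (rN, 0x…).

[0] flags=0010 → (cmp)
[1] flags=0010 MI?F → skip
[2] flags=0010 PL?T → r0=0xb6
[3] flags=0011 → (cmp)
[4] flags=0011 NE?T → r0=0x1a
[5] flags=0011 CS?T → r1=0x99
[6] flags=0011 EQ?F → skip
[7] flags=0010 → (cmp)
[8] flags=0010 CC?F → skip
[9] flags=0010 GT?T → r4=0x72
[10] flags=0010 EQ?F → skip

FIX = (r0, 0x1a)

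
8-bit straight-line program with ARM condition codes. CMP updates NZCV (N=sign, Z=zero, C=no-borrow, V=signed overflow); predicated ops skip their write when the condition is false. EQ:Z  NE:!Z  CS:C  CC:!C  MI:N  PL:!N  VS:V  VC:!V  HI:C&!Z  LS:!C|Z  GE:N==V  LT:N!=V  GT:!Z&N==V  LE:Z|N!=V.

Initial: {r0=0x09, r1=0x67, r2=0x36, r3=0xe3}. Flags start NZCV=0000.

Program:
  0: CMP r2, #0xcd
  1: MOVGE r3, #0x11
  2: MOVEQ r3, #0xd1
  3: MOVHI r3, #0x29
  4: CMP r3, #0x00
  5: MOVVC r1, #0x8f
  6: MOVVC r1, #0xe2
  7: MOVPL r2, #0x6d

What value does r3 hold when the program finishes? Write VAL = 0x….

VAL = 0x11

0: ✓ CMP  NZCV=0000
1: ✓ MOVGE  r3←0x11
2: · MOVEQ
3: · MOVHI
4: ✓ CMP  NZCV=0010
5: ✓ MOVVC  r1←0x8f
6: ✓ MOVVC  r1←0xe2
7: ✓ MOVPL  r2←0x6d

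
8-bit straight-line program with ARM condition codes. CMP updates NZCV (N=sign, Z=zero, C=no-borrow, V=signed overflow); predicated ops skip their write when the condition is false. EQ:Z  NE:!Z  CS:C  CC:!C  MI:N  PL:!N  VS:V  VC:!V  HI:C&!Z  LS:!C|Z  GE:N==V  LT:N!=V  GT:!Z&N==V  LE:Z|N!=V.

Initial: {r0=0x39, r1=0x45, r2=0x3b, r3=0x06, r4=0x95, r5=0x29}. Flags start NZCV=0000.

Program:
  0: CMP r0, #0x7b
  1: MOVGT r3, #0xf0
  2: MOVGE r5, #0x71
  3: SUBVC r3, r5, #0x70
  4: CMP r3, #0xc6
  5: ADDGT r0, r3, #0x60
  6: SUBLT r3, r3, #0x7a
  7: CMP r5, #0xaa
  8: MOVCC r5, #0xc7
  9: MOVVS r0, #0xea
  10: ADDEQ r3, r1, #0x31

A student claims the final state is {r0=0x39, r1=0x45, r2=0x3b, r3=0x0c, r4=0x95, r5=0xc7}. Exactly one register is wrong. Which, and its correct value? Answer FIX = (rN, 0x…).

FIX = (r3, 0x3f)

[0] flags=1000 → (cmp)
[1] flags=1000 GT?F → skip
[2] flags=1000 GE?F → skip
[3] flags=1000 VC?T → r3=0xb9
[4] flags=1000 → (cmp)
[5] flags=1000 GT?F → skip
[6] flags=1000 LT?T → r3=0x3f
[7] flags=0000 → (cmp)
[8] flags=0000 CC?T → r5=0xc7
[9] flags=0000 VS?F → skip
[10] flags=0000 EQ?F → skip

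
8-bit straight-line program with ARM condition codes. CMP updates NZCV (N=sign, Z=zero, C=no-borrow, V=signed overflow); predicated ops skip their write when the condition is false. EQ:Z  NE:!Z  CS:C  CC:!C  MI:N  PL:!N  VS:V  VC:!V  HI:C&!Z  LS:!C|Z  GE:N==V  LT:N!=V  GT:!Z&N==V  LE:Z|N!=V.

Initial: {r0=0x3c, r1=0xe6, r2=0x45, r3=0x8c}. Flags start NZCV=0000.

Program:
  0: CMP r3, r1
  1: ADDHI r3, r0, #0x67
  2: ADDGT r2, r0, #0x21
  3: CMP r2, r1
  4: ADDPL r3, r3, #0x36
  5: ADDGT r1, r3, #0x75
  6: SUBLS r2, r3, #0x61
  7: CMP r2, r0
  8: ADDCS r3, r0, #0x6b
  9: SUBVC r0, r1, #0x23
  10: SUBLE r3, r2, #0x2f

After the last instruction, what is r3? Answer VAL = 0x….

VAL = 0xa7

0: ✓ CMP  NZCV=1000
1: · ADDHI
2: · ADDGT
3: ✓ CMP  NZCV=0000
4: ✓ ADDPL  r3←0xc2
5: ✓ ADDGT  r1←0x37
6: ✓ SUBLS  r2←0x61
7: ✓ CMP  NZCV=0010
8: ✓ ADDCS  r3←0xa7
9: ✓ SUBVC  r0←0x14
10: · SUBLE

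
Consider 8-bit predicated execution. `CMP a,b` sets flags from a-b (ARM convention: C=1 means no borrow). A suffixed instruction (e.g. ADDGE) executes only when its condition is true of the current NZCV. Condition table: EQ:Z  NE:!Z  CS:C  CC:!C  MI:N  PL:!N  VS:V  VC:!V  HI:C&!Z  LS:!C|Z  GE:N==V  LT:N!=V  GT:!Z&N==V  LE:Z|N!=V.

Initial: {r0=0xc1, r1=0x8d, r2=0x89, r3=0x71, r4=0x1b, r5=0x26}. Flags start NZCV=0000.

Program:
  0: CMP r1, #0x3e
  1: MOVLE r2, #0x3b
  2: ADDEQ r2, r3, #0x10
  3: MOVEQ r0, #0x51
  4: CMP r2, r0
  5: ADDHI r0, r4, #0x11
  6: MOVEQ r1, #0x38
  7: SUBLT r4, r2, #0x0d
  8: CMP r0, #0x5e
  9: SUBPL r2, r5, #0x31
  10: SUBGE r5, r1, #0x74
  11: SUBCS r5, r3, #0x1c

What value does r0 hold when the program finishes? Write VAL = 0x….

VAL = 0xc1

0: ✓ CMP  NZCV=0011
1: ✓ MOVLE  r2←0x3b
2: · ADDEQ
3: · MOVEQ
4: ✓ CMP  NZCV=0000
5: · ADDHI
6: · MOVEQ
7: · SUBLT
8: ✓ CMP  NZCV=0011
9: ✓ SUBPL  r2←0xf5
10: · SUBGE
11: ✓ SUBCS  r5←0x55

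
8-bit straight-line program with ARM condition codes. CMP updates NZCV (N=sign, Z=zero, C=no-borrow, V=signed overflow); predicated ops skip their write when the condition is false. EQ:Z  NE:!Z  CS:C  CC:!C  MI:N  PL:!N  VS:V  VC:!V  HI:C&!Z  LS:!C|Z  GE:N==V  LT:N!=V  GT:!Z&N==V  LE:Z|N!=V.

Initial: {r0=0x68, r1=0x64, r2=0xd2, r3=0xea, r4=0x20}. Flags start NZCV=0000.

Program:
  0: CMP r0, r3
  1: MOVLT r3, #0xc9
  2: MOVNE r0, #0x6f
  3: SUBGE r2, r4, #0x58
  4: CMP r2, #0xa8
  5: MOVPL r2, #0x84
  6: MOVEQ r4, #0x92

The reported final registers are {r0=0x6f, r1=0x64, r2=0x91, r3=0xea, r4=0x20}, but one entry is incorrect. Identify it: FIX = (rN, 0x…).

FIX = (r2, 0x84)

[0] flags=0000 → (cmp)
[1] flags=0000 LT?F → skip
[2] flags=0000 NE?T → r0=0x6f
[3] flags=0000 GE?T → r2=0xc8
[4] flags=0010 → (cmp)
[5] flags=0010 PL?T → r2=0x84
[6] flags=0010 EQ?F → skip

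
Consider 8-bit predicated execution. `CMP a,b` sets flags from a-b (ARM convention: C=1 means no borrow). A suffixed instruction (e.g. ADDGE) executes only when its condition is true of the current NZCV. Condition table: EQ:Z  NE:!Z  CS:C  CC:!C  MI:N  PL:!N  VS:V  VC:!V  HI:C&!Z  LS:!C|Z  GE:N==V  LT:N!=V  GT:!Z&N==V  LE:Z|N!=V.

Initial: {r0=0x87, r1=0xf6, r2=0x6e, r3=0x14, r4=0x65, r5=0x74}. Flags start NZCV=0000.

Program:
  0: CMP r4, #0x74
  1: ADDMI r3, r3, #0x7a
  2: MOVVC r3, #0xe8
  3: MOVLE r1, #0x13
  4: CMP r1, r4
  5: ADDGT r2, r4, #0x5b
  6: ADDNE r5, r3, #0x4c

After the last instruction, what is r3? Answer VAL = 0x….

[0] flags=1000 → (cmp)
[1] flags=1000 MI?T → r3=0x8e
[2] flags=1000 VC?T → r3=0xe8
[3] flags=1000 LE?T → r1=0x13
[4] flags=1000 → (cmp)
[5] flags=1000 GT?F → skip
[6] flags=1000 NE?T → r5=0x34

VAL = 0xe8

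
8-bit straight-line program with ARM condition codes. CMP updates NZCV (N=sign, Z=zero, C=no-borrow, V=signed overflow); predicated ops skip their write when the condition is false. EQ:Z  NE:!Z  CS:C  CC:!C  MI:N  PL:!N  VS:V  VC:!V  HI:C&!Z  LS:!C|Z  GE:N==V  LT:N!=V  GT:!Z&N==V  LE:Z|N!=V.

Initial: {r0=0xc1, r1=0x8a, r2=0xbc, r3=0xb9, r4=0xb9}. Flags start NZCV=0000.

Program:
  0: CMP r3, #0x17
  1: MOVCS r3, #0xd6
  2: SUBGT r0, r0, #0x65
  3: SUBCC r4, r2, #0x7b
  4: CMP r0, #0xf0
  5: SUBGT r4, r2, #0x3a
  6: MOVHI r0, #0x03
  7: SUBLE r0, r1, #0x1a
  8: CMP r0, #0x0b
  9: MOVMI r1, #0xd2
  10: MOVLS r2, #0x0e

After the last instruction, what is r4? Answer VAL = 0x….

VAL = 0xb9

[0] flags=1010 → (cmp)
[1] flags=1010 CS?T → r3=0xd6
[2] flags=1010 GT?F → skip
[3] flags=1010 CC?F → skip
[4] flags=1000 → (cmp)
[5] flags=1000 GT?F → skip
[6] flags=1000 HI?F → skip
[7] flags=1000 LE?T → r0=0x70
[8] flags=0010 → (cmp)
[9] flags=0010 MI?F → skip
[10] flags=0010 LS?F → skip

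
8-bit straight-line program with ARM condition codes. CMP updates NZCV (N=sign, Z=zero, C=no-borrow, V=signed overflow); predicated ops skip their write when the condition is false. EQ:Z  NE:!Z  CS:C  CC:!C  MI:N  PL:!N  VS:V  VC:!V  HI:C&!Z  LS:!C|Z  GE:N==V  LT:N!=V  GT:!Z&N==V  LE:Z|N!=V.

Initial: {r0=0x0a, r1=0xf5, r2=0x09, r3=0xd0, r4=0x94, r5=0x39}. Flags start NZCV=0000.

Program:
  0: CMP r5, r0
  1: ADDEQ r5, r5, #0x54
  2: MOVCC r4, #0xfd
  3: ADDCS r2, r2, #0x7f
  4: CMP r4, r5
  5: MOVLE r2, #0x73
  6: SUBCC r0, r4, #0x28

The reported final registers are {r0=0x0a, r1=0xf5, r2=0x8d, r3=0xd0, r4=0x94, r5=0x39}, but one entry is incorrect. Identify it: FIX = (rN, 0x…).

FIX = (r2, 0x73)

0: ✓ CMP  NZCV=0010
1: · ADDEQ
2: · MOVCC
3: ✓ ADDCS  r2←0x88
4: ✓ CMP  NZCV=0011
5: ✓ MOVLE  r2←0x73
6: · SUBCC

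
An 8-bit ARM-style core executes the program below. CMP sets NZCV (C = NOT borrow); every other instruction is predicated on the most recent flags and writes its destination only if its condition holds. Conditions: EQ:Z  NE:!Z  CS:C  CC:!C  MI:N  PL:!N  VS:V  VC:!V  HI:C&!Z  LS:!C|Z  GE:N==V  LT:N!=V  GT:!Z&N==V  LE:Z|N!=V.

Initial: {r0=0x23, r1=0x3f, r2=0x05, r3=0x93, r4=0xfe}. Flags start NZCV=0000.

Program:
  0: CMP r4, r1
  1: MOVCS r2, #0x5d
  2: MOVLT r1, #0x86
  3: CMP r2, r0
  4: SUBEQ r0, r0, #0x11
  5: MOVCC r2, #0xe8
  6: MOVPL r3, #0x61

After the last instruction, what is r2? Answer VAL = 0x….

VAL = 0x5d

[0] flags=1010 → (cmp)
[1] flags=1010 CS?T → r2=0x5d
[2] flags=1010 LT?T → r1=0x86
[3] flags=0010 → (cmp)
[4] flags=0010 EQ?F → skip
[5] flags=0010 CC?F → skip
[6] flags=0010 PL?T → r3=0x61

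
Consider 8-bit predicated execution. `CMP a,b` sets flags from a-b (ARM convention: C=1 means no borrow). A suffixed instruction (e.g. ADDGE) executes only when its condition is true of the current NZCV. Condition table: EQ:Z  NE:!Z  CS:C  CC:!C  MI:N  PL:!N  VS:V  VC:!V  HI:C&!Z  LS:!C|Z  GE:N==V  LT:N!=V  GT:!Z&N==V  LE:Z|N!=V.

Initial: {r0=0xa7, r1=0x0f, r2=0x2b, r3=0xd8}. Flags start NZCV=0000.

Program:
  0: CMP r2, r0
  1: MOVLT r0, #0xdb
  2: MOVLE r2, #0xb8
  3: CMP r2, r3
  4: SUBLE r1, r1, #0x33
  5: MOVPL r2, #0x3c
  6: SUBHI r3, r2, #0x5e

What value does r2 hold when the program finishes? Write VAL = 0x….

VAL = 0x3c

[0] flags=1001 → (cmp)
[1] flags=1001 LT?F → skip
[2] flags=1001 LE?F → skip
[3] flags=0000 → (cmp)
[4] flags=0000 LE?F → skip
[5] flags=0000 PL?T → r2=0x3c
[6] flags=0000 HI?F → skip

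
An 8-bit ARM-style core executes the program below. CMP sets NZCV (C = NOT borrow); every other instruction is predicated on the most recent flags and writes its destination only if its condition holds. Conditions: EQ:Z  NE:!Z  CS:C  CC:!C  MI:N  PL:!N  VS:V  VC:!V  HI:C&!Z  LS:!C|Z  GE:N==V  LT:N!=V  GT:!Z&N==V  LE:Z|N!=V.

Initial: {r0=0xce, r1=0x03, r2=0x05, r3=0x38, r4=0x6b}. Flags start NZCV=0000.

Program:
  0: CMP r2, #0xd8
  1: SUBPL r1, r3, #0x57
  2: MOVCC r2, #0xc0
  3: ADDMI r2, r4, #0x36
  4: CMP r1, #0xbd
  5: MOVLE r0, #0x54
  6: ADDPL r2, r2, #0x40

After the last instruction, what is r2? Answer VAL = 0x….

0: ✓ CMP  NZCV=0000
1: ✓ SUBPL  r1←0xe1
2: ✓ MOVCC  r2←0xc0
3: · ADDMI
4: ✓ CMP  NZCV=0010
5: · MOVLE
6: ✓ ADDPL  r2←0x00

VAL = 0x00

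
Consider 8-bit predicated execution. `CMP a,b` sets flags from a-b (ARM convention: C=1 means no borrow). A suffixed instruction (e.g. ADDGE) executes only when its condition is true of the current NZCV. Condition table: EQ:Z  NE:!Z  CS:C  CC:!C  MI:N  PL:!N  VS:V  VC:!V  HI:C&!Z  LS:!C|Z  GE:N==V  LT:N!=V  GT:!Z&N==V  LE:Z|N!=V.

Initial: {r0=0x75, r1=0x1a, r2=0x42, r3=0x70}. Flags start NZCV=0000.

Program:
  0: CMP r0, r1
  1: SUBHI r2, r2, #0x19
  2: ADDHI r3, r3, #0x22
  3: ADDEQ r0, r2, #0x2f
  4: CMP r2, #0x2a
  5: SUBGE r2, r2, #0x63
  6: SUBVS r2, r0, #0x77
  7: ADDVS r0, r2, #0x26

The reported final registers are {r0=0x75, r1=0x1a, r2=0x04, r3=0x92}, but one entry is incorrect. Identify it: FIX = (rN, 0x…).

[0] flags=0010 → (cmp)
[1] flags=0010 HI?T → r2=0x29
[2] flags=0010 HI?T → r3=0x92
[3] flags=0010 EQ?F → skip
[4] flags=1000 → (cmp)
[5] flags=1000 GE?F → skip
[6] flags=1000 VS?F → skip
[7] flags=1000 VS?F → skip

FIX = (r2, 0x29)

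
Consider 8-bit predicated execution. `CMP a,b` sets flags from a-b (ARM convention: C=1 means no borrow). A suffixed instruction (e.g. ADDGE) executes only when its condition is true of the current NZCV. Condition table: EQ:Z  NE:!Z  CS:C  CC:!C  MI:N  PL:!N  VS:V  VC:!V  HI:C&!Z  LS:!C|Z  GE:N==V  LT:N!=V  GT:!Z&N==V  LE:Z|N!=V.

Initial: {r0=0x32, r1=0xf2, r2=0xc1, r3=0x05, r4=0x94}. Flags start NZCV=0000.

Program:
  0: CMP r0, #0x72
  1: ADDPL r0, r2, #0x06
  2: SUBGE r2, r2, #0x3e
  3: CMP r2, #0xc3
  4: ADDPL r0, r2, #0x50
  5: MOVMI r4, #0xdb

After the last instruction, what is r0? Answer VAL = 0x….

0: ✓ CMP  NZCV=1000
1: · ADDPL
2: · SUBGE
3: ✓ CMP  NZCV=1000
4: · ADDPL
5: ✓ MOVMI  r4←0xdb

VAL = 0x32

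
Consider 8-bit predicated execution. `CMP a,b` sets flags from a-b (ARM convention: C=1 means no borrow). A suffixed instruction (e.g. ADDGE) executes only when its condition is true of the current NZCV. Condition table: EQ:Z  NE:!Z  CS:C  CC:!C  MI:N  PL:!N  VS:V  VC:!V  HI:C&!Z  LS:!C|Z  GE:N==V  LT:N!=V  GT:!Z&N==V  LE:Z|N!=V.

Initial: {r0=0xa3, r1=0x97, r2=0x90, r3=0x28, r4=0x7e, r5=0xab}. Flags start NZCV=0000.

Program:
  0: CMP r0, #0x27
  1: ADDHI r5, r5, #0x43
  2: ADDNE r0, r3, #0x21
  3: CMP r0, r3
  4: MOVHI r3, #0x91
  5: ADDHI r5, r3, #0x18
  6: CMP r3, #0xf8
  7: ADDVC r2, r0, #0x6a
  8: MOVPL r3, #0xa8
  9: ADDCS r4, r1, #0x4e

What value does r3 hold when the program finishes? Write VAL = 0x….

0: ✓ CMP  NZCV=0011
1: ✓ ADDHI  r5←0xee
2: ✓ ADDNE  r0←0x49
3: ✓ CMP  NZCV=0010
4: ✓ MOVHI  r3←0x91
5: ✓ ADDHI  r5←0xa9
6: ✓ CMP  NZCV=1000
7: ✓ ADDVC  r2←0xb3
8: · MOVPL
9: · ADDCS

VAL = 0x91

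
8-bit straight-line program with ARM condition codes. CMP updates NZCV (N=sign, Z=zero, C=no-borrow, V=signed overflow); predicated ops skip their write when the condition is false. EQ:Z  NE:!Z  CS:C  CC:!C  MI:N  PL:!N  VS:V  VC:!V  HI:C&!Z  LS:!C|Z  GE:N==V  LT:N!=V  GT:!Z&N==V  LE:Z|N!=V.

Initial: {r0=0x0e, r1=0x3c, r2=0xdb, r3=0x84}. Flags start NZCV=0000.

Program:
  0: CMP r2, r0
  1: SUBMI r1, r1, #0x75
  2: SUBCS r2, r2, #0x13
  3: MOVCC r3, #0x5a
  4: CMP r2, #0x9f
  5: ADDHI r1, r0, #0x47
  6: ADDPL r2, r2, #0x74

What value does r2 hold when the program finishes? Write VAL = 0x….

VAL = 0x3c

[0] flags=1010 → (cmp)
[1] flags=1010 MI?T → r1=0xc7
[2] flags=1010 CS?T → r2=0xc8
[3] flags=1010 CC?F → skip
[4] flags=0010 → (cmp)
[5] flags=0010 HI?T → r1=0x55
[6] flags=0010 PL?T → r2=0x3c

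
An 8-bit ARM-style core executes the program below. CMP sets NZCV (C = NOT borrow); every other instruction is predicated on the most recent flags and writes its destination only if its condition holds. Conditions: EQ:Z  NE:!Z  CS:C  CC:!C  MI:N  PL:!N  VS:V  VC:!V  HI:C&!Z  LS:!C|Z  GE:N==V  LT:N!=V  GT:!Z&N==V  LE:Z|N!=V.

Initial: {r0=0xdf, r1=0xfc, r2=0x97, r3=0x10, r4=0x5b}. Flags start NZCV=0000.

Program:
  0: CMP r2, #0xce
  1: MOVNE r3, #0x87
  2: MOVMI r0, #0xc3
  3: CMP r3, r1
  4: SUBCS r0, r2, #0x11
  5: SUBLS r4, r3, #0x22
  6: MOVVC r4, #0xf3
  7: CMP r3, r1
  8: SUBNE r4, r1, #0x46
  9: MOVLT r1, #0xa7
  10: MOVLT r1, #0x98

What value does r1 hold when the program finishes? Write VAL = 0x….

[0] flags=1000 → (cmp)
[1] flags=1000 NE?T → r3=0x87
[2] flags=1000 MI?T → r0=0xc3
[3] flags=1000 → (cmp)
[4] flags=1000 CS?F → skip
[5] flags=1000 LS?T → r4=0x65
[6] flags=1000 VC?T → r4=0xf3
[7] flags=1000 → (cmp)
[8] flags=1000 NE?T → r4=0xb6
[9] flags=1000 LT?T → r1=0xa7
[10] flags=1000 LT?T → r1=0x98

VAL = 0x98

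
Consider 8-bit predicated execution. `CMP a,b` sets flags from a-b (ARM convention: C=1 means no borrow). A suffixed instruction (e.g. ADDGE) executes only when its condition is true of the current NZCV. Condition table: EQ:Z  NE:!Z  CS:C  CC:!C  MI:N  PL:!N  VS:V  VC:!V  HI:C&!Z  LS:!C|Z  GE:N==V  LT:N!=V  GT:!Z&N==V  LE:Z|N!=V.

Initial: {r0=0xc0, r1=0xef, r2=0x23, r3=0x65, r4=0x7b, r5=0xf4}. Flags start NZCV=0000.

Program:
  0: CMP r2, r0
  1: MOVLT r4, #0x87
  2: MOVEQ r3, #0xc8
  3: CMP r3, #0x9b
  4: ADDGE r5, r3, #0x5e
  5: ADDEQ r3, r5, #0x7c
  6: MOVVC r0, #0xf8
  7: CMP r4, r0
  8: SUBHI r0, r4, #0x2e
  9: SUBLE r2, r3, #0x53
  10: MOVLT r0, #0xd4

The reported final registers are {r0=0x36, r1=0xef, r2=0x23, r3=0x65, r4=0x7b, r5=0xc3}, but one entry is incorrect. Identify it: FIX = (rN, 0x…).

0: ✓ CMP  NZCV=0000
1: · MOVLT
2: · MOVEQ
3: ✓ CMP  NZCV=1001
4: ✓ ADDGE  r5←0xc3
5: · ADDEQ
6: · MOVVC
7: ✓ CMP  NZCV=1001
8: · SUBHI
9: · SUBLE
10: · MOVLT

FIX = (r0, 0xc0)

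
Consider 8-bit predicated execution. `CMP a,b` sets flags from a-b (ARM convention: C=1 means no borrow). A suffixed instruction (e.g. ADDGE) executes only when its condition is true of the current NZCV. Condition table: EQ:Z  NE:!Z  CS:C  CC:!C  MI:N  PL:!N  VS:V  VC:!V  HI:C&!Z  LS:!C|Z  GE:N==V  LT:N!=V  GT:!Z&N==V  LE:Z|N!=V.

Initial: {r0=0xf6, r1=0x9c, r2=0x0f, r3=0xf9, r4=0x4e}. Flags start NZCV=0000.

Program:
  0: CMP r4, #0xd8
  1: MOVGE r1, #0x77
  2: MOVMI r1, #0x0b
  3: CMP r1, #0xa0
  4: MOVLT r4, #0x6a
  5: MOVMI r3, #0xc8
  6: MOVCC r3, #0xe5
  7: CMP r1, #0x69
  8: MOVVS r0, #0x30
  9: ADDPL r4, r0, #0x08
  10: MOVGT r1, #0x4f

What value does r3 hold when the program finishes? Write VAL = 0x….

VAL = 0xe5

0: ✓ CMP  NZCV=0000
1: ✓ MOVGE  r1←0x77
2: · MOVMI
3: ✓ CMP  NZCV=1001
4: · MOVLT
5: ✓ MOVMI  r3←0xc8
6: ✓ MOVCC  r3←0xe5
7: ✓ CMP  NZCV=0010
8: · MOVVS
9: ✓ ADDPL  r4←0xfe
10: ✓ MOVGT  r1←0x4f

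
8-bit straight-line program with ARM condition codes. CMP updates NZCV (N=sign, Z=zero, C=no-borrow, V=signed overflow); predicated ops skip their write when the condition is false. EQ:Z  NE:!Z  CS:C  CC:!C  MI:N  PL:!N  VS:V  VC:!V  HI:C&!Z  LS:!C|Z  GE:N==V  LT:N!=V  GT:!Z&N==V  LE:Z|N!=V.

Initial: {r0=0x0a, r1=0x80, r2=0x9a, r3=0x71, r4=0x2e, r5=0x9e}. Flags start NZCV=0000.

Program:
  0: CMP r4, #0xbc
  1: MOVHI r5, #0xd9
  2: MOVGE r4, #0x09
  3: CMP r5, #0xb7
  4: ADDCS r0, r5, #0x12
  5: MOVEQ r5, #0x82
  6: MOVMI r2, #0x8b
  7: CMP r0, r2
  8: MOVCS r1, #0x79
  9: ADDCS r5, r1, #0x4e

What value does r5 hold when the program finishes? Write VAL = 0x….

0: ✓ CMP  NZCV=0000
1: · MOVHI
2: ✓ MOVGE  r4←0x09
3: ✓ CMP  NZCV=1000
4: · ADDCS
5: · MOVEQ
6: ✓ MOVMI  r2←0x8b
7: ✓ CMP  NZCV=0000
8: · MOVCS
9: · ADDCS

VAL = 0x9e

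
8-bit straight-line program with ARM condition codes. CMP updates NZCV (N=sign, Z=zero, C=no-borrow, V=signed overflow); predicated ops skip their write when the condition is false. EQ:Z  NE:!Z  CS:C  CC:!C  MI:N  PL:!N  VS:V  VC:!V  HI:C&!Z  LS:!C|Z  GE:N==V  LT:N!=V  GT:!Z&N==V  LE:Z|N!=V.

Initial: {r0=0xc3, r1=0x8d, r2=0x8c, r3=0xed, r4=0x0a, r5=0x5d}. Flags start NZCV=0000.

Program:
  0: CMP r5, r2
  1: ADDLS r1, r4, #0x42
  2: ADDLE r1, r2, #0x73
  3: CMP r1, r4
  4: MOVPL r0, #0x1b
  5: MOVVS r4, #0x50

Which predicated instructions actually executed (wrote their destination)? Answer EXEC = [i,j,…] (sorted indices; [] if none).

0: ✓ CMP  NZCV=1001
1: ✓ ADDLS  r1←0x4c
2: · ADDLE
3: ✓ CMP  NZCV=0010
4: ✓ MOVPL  r0←0x1b
5: · MOVVS

EXEC = [1,4]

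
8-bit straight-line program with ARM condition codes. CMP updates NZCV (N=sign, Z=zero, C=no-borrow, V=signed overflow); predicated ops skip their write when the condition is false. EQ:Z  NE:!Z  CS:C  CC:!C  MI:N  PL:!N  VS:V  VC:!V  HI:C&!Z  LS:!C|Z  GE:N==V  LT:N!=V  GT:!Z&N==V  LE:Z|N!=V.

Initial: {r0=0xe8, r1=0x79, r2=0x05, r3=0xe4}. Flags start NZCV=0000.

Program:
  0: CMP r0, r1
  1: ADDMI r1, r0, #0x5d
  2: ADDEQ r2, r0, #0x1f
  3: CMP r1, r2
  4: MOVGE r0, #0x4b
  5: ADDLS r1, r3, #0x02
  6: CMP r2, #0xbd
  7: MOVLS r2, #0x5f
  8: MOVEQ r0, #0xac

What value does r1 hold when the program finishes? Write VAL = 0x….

VAL = 0x79

0: ✓ CMP  NZCV=0011
1: · ADDMI
2: · ADDEQ
3: ✓ CMP  NZCV=0010
4: ✓ MOVGE  r0←0x4b
5: · ADDLS
6: ✓ CMP  NZCV=0000
7: ✓ MOVLS  r2←0x5f
8: · MOVEQ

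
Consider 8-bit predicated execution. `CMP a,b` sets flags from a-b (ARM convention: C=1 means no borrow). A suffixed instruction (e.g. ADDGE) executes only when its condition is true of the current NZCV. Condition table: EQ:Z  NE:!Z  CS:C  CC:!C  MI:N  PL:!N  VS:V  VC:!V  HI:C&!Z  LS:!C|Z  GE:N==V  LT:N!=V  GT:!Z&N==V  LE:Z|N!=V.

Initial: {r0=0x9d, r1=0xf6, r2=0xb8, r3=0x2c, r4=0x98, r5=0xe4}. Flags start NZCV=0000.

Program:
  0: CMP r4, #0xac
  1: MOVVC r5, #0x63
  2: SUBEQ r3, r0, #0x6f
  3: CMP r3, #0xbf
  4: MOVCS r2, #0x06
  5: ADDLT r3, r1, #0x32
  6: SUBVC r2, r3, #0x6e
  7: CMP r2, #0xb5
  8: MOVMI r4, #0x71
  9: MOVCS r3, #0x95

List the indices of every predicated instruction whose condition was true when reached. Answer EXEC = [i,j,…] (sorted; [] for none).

EXEC = [1,6,9]

0: ✓ CMP  NZCV=1000
1: ✓ MOVVC  r5←0x63
2: · SUBEQ
3: ✓ CMP  NZCV=0000
4: · MOVCS
5: · ADDLT
6: ✓ SUBVC  r2←0xbe
7: ✓ CMP  NZCV=0010
8: · MOVMI
9: ✓ MOVCS  r3←0x95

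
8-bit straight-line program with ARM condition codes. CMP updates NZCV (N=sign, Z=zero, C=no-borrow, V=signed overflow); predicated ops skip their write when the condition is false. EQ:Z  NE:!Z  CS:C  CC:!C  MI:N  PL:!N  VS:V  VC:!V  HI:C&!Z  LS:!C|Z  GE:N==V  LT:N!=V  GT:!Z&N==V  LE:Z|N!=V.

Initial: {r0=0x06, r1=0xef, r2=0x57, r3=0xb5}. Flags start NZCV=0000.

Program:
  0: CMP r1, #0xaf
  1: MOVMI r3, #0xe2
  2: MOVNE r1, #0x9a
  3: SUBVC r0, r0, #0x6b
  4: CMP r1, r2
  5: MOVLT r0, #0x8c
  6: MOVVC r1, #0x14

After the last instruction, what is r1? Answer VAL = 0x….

[0] flags=0010 → (cmp)
[1] flags=0010 MI?F → skip
[2] flags=0010 NE?T → r1=0x9a
[3] flags=0010 VC?T → r0=0x9b
[4] flags=0011 → (cmp)
[5] flags=0011 LT?T → r0=0x8c
[6] flags=0011 VC?F → skip

VAL = 0x9a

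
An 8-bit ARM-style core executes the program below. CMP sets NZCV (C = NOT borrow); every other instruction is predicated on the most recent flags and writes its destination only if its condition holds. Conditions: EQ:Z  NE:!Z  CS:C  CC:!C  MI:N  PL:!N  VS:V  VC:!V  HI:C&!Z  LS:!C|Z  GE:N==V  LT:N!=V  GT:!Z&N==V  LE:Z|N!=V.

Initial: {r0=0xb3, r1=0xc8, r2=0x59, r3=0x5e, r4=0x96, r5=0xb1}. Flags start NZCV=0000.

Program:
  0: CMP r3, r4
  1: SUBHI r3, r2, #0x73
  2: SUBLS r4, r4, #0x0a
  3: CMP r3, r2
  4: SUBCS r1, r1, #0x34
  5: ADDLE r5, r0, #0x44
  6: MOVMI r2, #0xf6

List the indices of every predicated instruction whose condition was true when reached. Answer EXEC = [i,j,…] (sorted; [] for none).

[0] flags=1001 → (cmp)
[1] flags=1001 HI?F → skip
[2] flags=1001 LS?T → r4=0x8c
[3] flags=0010 → (cmp)
[4] flags=0010 CS?T → r1=0x94
[5] flags=0010 LE?F → skip
[6] flags=0010 MI?F → skip

EXEC = [2,4]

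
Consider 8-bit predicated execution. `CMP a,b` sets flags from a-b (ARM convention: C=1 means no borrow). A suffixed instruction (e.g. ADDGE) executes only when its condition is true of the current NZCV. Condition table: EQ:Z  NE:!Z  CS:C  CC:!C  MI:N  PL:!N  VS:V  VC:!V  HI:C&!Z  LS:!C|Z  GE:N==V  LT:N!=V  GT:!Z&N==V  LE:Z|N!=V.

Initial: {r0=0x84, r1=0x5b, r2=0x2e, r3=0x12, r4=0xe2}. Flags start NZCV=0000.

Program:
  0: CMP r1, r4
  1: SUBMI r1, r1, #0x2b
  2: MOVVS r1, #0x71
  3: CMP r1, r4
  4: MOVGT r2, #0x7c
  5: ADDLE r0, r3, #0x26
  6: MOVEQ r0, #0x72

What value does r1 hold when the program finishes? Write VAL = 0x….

0: ✓ CMP  NZCV=0000
1: · SUBMI
2: · MOVVS
3: ✓ CMP  NZCV=0000
4: ✓ MOVGT  r2←0x7c
5: · ADDLE
6: · MOVEQ

VAL = 0x5b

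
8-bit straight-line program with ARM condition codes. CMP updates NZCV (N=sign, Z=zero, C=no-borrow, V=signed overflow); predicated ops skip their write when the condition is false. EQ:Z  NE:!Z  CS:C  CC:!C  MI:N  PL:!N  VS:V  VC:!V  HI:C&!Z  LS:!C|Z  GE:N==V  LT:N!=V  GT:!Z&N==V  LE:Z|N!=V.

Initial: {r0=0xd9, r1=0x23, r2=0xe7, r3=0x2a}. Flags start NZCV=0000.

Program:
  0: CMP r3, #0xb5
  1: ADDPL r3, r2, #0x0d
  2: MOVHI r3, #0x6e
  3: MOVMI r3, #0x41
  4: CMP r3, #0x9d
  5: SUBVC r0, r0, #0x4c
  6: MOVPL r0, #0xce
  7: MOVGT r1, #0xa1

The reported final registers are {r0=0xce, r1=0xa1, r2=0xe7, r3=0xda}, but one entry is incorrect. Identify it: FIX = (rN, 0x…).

FIX = (r3, 0xf4)

0: ✓ CMP  NZCV=0000
1: ✓ ADDPL  r3←0xf4
2: · MOVHI
3: · MOVMI
4: ✓ CMP  NZCV=0010
5: ✓ SUBVC  r0←0x8d
6: ✓ MOVPL  r0←0xce
7: ✓ MOVGT  r1←0xa1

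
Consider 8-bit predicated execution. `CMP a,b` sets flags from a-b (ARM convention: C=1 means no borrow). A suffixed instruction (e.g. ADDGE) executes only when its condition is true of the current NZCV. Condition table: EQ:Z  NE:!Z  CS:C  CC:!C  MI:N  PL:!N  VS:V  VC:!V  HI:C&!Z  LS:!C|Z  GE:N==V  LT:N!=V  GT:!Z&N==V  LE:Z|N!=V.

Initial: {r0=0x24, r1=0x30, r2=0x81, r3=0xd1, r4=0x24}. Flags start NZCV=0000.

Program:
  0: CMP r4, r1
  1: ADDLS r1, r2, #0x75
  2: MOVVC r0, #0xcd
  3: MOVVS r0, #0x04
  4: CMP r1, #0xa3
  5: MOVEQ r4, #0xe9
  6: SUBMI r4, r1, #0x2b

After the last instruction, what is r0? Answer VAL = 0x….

VAL = 0xcd

0: ✓ CMP  NZCV=1000
1: ✓ ADDLS  r1←0xf6
2: ✓ MOVVC  r0←0xcd
3: · MOVVS
4: ✓ CMP  NZCV=0010
5: · MOVEQ
6: · SUBMI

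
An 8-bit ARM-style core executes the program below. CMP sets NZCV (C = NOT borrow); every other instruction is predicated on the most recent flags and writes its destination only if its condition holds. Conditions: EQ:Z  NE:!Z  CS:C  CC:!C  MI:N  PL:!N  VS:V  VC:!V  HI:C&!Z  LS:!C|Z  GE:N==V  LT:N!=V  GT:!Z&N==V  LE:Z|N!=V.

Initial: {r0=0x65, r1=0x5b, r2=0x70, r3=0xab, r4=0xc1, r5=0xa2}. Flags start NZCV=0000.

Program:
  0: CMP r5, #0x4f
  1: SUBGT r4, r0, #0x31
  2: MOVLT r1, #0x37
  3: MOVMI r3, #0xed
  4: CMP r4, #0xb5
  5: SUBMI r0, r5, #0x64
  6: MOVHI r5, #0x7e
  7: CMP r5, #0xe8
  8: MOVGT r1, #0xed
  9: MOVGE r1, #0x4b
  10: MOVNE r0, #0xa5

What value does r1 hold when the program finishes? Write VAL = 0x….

VAL = 0x4b

[0] flags=0011 → (cmp)
[1] flags=0011 GT?F → skip
[2] flags=0011 LT?T → r1=0x37
[3] flags=0011 MI?F → skip
[4] flags=0010 → (cmp)
[5] flags=0010 MI?F → skip
[6] flags=0010 HI?T → r5=0x7e
[7] flags=1001 → (cmp)
[8] flags=1001 GT?T → r1=0xed
[9] flags=1001 GE?T → r1=0x4b
[10] flags=1001 NE?T → r0=0xa5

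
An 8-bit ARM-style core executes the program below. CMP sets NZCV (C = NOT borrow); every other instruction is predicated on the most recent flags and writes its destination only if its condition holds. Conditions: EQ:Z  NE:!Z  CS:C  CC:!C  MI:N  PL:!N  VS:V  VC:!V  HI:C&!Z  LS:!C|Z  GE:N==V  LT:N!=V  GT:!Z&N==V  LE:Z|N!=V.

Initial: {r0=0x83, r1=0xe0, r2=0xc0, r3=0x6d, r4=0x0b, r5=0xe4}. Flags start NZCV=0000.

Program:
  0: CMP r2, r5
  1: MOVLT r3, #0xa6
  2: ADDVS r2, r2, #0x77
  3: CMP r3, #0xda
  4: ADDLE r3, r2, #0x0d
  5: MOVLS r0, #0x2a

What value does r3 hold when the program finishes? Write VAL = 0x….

[0] flags=1000 → (cmp)
[1] flags=1000 LT?T → r3=0xa6
[2] flags=1000 VS?F → skip
[3] flags=1000 → (cmp)
[4] flags=1000 LE?T → r3=0xcd
[5] flags=1000 LS?T → r0=0x2a

VAL = 0xcd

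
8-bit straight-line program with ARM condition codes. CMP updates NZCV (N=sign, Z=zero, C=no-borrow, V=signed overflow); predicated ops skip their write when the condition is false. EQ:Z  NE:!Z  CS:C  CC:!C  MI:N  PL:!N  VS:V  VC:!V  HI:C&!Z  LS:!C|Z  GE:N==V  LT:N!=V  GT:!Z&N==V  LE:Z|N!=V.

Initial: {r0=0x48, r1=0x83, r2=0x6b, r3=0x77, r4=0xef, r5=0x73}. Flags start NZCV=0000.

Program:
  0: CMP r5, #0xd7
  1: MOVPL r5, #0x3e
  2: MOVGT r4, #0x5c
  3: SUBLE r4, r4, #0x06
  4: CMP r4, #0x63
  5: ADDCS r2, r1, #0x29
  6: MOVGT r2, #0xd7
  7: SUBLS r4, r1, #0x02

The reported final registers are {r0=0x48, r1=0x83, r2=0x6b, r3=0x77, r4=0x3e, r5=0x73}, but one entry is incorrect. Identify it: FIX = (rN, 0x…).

FIX = (r4, 0x81)

0: ✓ CMP  NZCV=1001
1: · MOVPL
2: ✓ MOVGT  r4←0x5c
3: · SUBLE
4: ✓ CMP  NZCV=1000
5: · ADDCS
6: · MOVGT
7: ✓ SUBLS  r4←0x81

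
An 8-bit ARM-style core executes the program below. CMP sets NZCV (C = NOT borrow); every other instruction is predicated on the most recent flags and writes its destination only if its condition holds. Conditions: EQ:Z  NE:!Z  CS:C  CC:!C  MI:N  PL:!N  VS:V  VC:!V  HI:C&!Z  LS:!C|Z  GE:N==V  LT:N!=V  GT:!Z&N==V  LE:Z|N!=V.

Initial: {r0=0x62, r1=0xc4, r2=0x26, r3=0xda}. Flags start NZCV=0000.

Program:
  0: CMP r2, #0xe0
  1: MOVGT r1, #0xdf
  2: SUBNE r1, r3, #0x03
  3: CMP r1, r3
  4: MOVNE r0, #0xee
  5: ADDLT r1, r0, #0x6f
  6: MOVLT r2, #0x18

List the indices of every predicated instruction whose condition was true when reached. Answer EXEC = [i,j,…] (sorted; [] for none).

EXEC = [1,2,4,5,6]

[0] flags=0000 → (cmp)
[1] flags=0000 GT?T → r1=0xdf
[2] flags=0000 NE?T → r1=0xd7
[3] flags=1000 → (cmp)
[4] flags=1000 NE?T → r0=0xee
[5] flags=1000 LT?T → r1=0x5d
[6] flags=1000 LT?T → r2=0x18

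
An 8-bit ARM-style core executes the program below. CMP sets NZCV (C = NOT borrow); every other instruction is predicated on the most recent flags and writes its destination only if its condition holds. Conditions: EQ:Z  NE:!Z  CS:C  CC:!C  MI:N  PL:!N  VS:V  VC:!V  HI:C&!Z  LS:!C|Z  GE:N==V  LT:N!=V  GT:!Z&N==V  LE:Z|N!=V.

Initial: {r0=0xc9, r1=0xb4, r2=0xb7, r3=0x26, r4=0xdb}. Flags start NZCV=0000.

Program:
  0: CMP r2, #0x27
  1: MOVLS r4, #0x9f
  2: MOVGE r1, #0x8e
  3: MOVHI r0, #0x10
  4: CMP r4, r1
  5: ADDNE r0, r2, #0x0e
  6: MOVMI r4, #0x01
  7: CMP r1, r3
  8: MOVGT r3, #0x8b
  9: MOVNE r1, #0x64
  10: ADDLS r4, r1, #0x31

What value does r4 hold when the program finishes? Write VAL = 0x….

VAL = 0xdb

0: ✓ CMP  NZCV=1010
1: · MOVLS
2: · MOVGE
3: ✓ MOVHI  r0←0x10
4: ✓ CMP  NZCV=0010
5: ✓ ADDNE  r0←0xc5
6: · MOVMI
7: ✓ CMP  NZCV=1010
8: · MOVGT
9: ✓ MOVNE  r1←0x64
10: · ADDLS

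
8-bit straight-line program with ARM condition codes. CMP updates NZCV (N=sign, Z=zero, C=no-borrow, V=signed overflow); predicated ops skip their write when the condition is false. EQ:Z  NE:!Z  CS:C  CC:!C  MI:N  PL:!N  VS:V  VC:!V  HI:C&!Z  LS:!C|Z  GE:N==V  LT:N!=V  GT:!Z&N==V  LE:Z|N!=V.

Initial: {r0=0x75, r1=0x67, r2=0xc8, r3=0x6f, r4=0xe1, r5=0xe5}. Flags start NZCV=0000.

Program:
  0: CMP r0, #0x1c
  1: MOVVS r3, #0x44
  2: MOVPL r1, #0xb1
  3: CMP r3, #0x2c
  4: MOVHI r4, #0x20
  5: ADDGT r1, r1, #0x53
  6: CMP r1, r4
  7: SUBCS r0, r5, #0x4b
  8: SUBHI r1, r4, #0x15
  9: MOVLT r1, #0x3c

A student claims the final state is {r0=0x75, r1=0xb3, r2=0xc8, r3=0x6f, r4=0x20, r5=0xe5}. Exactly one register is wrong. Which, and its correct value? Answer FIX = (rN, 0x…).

[0] flags=0010 → (cmp)
[1] flags=0010 VS?F → skip
[2] flags=0010 PL?T → r1=0xb1
[3] flags=0010 → (cmp)
[4] flags=0010 HI?T → r4=0x20
[5] flags=0010 GT?T → r1=0x04
[6] flags=1000 → (cmp)
[7] flags=1000 CS?F → skip
[8] flags=1000 HI?F → skip
[9] flags=1000 LT?T → r1=0x3c

FIX = (r1, 0x3c)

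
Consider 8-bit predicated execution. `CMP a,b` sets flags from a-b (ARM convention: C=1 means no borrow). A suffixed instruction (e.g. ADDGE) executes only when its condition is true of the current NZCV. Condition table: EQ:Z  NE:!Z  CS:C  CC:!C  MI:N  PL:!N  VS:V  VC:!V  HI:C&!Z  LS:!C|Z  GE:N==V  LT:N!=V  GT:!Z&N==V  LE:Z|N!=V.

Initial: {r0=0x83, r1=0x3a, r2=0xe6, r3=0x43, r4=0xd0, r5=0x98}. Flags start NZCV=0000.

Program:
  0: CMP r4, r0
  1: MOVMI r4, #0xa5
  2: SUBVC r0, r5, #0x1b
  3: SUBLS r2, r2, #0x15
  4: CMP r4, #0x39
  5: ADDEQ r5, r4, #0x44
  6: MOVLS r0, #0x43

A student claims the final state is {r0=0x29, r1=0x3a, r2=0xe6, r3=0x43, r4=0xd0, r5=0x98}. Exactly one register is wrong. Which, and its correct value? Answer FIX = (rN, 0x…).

FIX = (r0, 0x7d)

[0] flags=0010 → (cmp)
[1] flags=0010 MI?F → skip
[2] flags=0010 VC?T → r0=0x7d
[3] flags=0010 LS?F → skip
[4] flags=1010 → (cmp)
[5] flags=1010 EQ?F → skip
[6] flags=1010 LS?F → skip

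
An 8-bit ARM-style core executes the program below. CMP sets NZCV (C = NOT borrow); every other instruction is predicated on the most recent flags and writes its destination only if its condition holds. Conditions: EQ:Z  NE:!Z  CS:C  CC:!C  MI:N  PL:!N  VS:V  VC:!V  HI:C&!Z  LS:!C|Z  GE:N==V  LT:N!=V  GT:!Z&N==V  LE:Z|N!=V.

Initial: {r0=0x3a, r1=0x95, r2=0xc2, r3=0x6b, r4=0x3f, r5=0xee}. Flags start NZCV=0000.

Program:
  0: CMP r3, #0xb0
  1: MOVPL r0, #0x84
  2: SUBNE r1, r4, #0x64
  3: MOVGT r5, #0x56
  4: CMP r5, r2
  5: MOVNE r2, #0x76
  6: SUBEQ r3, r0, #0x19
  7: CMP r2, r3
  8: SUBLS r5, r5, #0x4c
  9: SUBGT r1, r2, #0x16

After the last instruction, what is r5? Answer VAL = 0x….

0: ✓ CMP  NZCV=1001
1: · MOVPL
2: ✓ SUBNE  r1←0xdb
3: ✓ MOVGT  r5←0x56
4: ✓ CMP  NZCV=1001
5: ✓ MOVNE  r2←0x76
6: · SUBEQ
7: ✓ CMP  NZCV=0010
8: · SUBLS
9: ✓ SUBGT  r1←0x60

VAL = 0x56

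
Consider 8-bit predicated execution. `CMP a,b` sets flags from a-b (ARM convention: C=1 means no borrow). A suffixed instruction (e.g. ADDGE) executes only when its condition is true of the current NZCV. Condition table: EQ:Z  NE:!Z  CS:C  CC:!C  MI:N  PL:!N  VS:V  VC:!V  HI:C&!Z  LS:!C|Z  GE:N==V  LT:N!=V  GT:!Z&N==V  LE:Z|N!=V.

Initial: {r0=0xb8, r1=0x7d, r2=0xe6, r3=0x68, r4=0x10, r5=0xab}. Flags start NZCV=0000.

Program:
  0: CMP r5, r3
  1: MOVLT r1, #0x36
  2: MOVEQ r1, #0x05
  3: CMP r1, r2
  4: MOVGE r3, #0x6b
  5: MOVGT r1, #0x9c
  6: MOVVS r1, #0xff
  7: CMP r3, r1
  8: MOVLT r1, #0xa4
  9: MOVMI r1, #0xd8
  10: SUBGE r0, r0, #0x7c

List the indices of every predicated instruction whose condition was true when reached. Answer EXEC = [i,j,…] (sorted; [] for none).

EXEC = [1,4,5,9,10]

[0] flags=0011 → (cmp)
[1] flags=0011 LT?T → r1=0x36
[2] flags=0011 EQ?F → skip
[3] flags=0000 → (cmp)
[4] flags=0000 GE?T → r3=0x6b
[5] flags=0000 GT?T → r1=0x9c
[6] flags=0000 VS?F → skip
[7] flags=1001 → (cmp)
[8] flags=1001 LT?F → skip
[9] flags=1001 MI?T → r1=0xd8
[10] flags=1001 GE?T → r0=0x3c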